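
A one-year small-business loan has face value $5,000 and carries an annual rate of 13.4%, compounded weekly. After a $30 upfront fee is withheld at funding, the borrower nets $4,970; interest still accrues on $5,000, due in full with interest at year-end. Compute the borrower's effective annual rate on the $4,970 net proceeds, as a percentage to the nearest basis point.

Amount owed after one year: 5,000 × (1 + 0.134/52)^52 = 5,000 × 1.143196 = $5,715.98.
Effective rate on net proceeds: 5,715.98 / 4,970 − 1 = 0.150096 = 15.01%.

15.01%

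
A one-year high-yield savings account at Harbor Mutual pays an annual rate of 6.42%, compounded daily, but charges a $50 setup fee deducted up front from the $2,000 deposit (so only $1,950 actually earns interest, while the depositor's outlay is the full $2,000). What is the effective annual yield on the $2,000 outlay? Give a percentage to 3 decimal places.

Value after one year: 1,950 × (1 + 0.0642/365)^365 = 1,950 × 1.066300 = $2,079.28.
Effective yield on the $2,000 outlay: 2,079.28 / 2,000 − 1 = 0.039642 = 3.964%.

3.964%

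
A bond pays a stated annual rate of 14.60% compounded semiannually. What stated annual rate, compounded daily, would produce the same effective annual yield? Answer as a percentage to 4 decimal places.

14.0944%

EAR = (1 + 0.1460/2)^2 − 1 = 0.151329.
Solve (1 + r/365)^365 = 1.151329: r/365 = 1.151329^(1/365) − 1 = 0.000386, so r = 0.140944 = 14.0944%.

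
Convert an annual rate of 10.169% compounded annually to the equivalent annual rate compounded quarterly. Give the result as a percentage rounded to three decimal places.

Compounded annually, EAR = nominal = 0.101690.
Solve (1 + r/4)^4 = 1.101690: r/4 = 1.101690^(1/4) − 1 = 0.024507, so r = 0.098027 = 9.803%.

9.803%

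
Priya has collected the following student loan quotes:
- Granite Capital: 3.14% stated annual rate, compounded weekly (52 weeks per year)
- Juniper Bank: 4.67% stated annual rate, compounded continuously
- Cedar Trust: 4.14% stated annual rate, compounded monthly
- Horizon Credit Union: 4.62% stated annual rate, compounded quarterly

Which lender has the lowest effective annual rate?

Granite Capital: (1 + 0.0314/52)^52 − 1 = 3.189%
Juniper Bank: e^0.0467 − 1 = 4.781%
Cedar Trust: (1 + 0.0414/12)^12 − 1 = 4.219%
Horizon Credit Union: (1 + 0.0462/4)^4 − 1 = 4.701%
The lowest effective annual rate is Granite Capital at 3.189%.

Granite Capital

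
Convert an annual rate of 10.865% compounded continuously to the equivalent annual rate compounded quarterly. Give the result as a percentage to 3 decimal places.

11.014%

EAR under continuous compounding: e^0.10865 − 1 = 0.114772.
Solve (1 + r/4)^4 = 1.114772: r/4 = 1.114772^(1/4) − 1 = 0.027535, so r = 0.110139 = 11.014%.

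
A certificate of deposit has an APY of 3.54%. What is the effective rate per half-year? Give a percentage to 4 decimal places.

1.7546%

The per-half-year rate i satisfies (1 + i)^2 = 1 + 0.0354.
i = 1.0354^(1/2) − 1 = 0.0175461 = 1.7546%.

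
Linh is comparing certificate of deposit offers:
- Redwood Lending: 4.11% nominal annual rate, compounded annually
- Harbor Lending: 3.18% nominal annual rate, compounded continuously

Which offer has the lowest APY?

Harbor Lending

Redwood Lending: compounded annually, EAR = 4.110%
Harbor Lending: e^0.0318 − 1 = 3.231%
The lowest effective annual rate is Harbor Lending at 3.231%.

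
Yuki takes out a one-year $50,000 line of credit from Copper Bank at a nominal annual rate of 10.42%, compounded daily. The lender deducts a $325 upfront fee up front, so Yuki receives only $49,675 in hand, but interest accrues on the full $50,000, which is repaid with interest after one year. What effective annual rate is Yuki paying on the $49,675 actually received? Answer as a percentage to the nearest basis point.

Amount owed after one year: 50,000 × (1 + 0.1042/365)^365 = 50,000 × 1.109806 = $55,490.29.
Effective rate on net proceeds: 55,490.29 / 49,675 − 1 = 0.117067 = 11.71%.

11.71%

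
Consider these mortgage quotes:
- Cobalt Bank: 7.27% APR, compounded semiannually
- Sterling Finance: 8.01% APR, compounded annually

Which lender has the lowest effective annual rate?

Cobalt Bank

Cobalt Bank: (1 + 0.0727/2)^2 − 1 = 7.402%
Sterling Finance: compounded annually, EAR = 8.010%
The lowest effective annual rate is Cobalt Bank at 7.402%.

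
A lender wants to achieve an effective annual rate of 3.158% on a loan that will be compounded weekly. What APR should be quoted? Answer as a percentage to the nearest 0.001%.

3.110%

(1 + r/52)^52 − 1 = 0.03158, so 1 + r/52 = 1.03158^(1/52).
r/52 = 0.000598, so r = 0.031101 = 3.110%.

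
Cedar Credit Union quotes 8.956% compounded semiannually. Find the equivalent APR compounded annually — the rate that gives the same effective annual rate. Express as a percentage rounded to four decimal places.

EAR = (1 + 0.08956/2)^2 − 1 = 0.091565.
Compounded annually, the equivalent nominal rate is the EAR itself: 9.1565%.

9.1565%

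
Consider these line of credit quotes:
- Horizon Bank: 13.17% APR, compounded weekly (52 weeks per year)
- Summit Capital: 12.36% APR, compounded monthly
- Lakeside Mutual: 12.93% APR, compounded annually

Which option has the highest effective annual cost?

Horizon Bank

Horizon Bank: (1 + 0.1317/52)^52 − 1 = 14.058%
Summit Capital: (1 + 0.1236/12)^12 − 1 = 13.085%
Lakeside Mutual: compounded annually, EAR = 12.930%
The highest effective annual rate is Horizon Bank at 14.058%.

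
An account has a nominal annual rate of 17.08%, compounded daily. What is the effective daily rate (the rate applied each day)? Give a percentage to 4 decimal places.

0.0468%

With a nominal annual rate compounded daily, the periodic rate is the nominal rate divided by 365.
i = 0.1708 / 365 = 0.0004679 = 0.0468%.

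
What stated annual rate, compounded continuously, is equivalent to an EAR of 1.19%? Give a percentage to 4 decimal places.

1.1830%

Continuous: nominal r satisfies e^r − 1 = 0.0119.
r = ln(1 + 0.0119) = ln(1.0119) = 0.011830 = 1.1830%.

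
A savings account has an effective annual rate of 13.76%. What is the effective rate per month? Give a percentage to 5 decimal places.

The per-month rate i satisfies (1 + i)^12 = 1 + 0.1376.
i = 1.1376^(1/12) − 1 = 0.0108013 = 1.08013%.

1.08013%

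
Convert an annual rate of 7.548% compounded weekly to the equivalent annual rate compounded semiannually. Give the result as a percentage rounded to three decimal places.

EAR = (1 + 0.07548/52)^52 − 1 = 0.078343.
Solve (1 + r/2)^2 = 1.078343: r/2 = 1.078343^(1/2) − 1 = 0.038433, so r = 0.076866 = 7.687%.

7.687%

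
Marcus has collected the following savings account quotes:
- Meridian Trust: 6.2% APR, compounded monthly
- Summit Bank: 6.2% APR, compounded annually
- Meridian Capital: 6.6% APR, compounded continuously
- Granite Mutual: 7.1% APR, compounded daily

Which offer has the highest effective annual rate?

Granite Mutual

Meridian Trust: (1 + 0.062/12)^12 − 1 = 6.379%
Summit Bank: compounded annually, EAR = 6.200%
Meridian Capital: e^0.066 − 1 = 6.823%
Granite Mutual: (1 + 0.071/365)^365 − 1 = 7.357%
The highest effective annual rate is Granite Mutual at 7.357%.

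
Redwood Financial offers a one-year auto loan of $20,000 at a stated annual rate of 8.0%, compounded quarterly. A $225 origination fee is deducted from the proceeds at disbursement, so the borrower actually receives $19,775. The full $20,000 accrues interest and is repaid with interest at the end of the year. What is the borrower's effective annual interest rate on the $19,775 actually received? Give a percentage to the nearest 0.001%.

9.475%

Amount owed after one year: 20,000 × (1 + 0.080/4)^4 = 20,000 × 1.082432 = $21,648.64.
Effective rate on net proceeds: 21,648.64 / 19,775 − 1 = 0.094748 = 9.475%.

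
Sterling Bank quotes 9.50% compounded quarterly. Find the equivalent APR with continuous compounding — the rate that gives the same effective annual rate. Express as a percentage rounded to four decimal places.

EAR = (1 + 0.0950/4)^4 − 1 = 0.098438.
Equivalent continuous rate: r = ln(1 + 0.098438) = 0.093889 = 9.3889%.

9.3889%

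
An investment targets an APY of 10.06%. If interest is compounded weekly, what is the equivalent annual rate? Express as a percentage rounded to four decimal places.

9.5944%

(1 + r/52)^52 − 1 = 0.1006, so 1 + r/52 = 1.1006^(1/52).
r/52 = 0.001845, so r = 0.095944 = 9.5944%.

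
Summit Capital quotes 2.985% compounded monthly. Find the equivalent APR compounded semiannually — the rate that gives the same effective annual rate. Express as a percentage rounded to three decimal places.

3.004%

EAR = (1 + 0.02985/12)^12 − 1 = 0.030262.
Solve (1 + r/2)^2 = 1.030262: r/2 = 1.030262^(1/2) − 1 = 0.015018, so r = 0.030036 = 3.004%.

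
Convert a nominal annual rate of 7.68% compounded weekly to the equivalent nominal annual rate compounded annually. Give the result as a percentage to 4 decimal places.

7.9765%

EAR = (1 + 0.0768/52)^52 − 1 = 0.079765.
Compounded annually, the equivalent nominal rate is the EAR itself: 7.9765%.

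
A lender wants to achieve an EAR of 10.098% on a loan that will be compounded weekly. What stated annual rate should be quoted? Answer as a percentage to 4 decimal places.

9.6290%

(1 + r/52)^52 − 1 = 0.10098, so 1 + r/52 = 1.10098^(1/52).
r/52 = 0.001852, so r = 0.096290 = 9.6290%.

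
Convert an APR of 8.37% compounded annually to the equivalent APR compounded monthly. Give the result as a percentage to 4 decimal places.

8.0651%

Compounded annually, EAR = nominal = 0.083700.
Solve (1 + r/12)^12 = 1.083700: r/12 = 1.083700^(1/12) − 1 = 0.006721, so r = 0.080651 = 8.0651%.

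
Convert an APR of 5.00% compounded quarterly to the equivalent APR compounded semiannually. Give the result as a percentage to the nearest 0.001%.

EAR = (1 + 0.0500/4)^4 − 1 = 0.050945.
Solve (1 + r/2)^2 = 1.050945: r/2 = 1.050945^(1/2) − 1 = 0.025156, so r = 0.050312 = 5.031%.

5.031%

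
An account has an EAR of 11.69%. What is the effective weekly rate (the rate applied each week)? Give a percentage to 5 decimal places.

0.21284%

The per-week rate i satisfies (1 + i)^52 = 1 + 0.1169.
i = 1.1169^(1/52) − 1 = 0.0021284 = 0.21284%.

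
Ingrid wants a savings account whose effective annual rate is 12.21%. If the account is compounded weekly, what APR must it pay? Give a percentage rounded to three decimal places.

11.533%

(1 + r/52)^52 − 1 = 0.1221, so 1 + r/52 = 1.1221^(1/52).
r/52 = 0.002218, so r = 0.115330 = 11.533%.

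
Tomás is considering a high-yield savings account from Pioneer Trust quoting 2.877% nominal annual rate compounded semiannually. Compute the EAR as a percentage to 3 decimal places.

EAR = (1 + 0.02877/2)^2 − 1.
= 1.028977 − 1 = 2.898%.

2.898%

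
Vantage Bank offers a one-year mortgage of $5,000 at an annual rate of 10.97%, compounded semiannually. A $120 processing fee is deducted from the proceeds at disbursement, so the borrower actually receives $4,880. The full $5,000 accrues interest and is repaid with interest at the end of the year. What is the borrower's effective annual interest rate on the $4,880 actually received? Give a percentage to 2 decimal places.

14.01%

Amount owed after one year: 5,000 × (1 + 0.1097/2)^2 = 5,000 × 1.112709 = $5,563.54.
Effective rate on net proceeds: 5,563.54 / 4,880 − 1 = 0.140070 = 14.01%.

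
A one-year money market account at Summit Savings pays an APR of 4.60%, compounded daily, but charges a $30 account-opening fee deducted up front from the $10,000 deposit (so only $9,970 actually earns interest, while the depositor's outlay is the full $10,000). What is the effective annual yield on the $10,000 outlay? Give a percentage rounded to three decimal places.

4.393%

Value after one year: 9,970 × (1 + 0.0460/365)^365 = 9,970 × 1.047071 = $10,439.30.
Effective yield on the $10,000 outlay: 10,439.30 / 10,000 − 1 = 0.043930 = 4.393%.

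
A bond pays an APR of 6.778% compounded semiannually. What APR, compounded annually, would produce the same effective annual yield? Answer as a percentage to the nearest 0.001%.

EAR = (1 + 0.06778/2)^2 − 1 = 0.068929.
Compounded annually, the equivalent nominal rate is the EAR itself: 6.893%.

6.893%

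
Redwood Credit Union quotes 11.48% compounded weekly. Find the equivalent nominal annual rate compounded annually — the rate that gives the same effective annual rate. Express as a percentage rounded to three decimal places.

12.151%

EAR = (1 + 0.1148/52)^52 − 1 = 0.121507.
Compounded annually, the equivalent nominal rate is the EAR itself: 12.151%.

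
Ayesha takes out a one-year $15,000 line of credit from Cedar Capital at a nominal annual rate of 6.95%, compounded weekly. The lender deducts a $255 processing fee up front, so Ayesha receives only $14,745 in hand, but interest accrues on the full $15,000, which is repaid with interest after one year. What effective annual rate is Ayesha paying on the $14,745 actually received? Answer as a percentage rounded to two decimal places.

Amount owed after one year: 15,000 × (1 + 0.0695/52)^52 = 15,000 × 1.071922 = $16,078.83.
Effective rate on net proceeds: 16,078.83 / 14,745 − 1 = 0.090460 = 9.05%.

9.05%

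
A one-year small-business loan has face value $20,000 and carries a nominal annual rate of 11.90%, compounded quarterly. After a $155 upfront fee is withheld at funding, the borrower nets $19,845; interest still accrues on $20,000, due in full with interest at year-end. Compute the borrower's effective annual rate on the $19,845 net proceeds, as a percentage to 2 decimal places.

13.32%

Amount owed after one year: 20,000 × (1 + 0.1190/4)^4 = 20,000 × 1.124416 = $22,488.33.
Effective rate on net proceeds: 22,488.33 / 19,845 − 1 = 0.133199 = 13.32%.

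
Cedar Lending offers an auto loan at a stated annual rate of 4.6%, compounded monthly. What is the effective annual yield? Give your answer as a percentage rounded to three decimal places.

EAR = (1 + 0.046/12)^12 − 1.
= 1.046982 − 1 = 4.698%.

4.698%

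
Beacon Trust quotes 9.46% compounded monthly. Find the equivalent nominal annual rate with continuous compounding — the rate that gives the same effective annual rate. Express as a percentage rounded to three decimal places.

EAR = (1 + 0.0946/12)^12 − 1 = 0.098811.
Equivalent continuous rate: r = ln(1 + 0.098811) = 0.094229 = 9.423%.

9.423%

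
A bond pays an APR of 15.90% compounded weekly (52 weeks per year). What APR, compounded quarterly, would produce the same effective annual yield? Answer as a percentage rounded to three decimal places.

16.195%

EAR = (1 + 0.1590/52)^52 − 1 = 0.172054.
Solve (1 + r/4)^4 = 1.172054: r/4 = 1.172054^(1/4) − 1 = 0.040487, so r = 0.161950 = 16.195%.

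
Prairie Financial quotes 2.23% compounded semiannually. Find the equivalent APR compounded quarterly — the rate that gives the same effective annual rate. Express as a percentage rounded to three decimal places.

EAR = (1 + 0.0223/2)^2 − 1 = 0.022424.
Solve (1 + r/4)^4 = 1.022424: r/4 = 1.022424^(1/4) − 1 = 0.005560, so r = 0.022238 = 2.224%.

2.224%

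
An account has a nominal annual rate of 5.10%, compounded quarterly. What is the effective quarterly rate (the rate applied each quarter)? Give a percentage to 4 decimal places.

1.2750%

With a nominal annual rate compounded quarterly, the periodic rate is the nominal rate divided by 4.
i = 0.0510 / 4 = 0.0127500 = 1.2750%.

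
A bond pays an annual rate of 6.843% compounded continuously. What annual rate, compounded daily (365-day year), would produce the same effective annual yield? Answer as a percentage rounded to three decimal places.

EAR under continuous compounding: e^0.06843 − 1 = 0.070826.
Solve (1 + r/365)^365 = 1.070826: r/365 = 1.070826^(1/365) − 1 = 0.000187, so r = 0.068436 = 6.844%.

6.844%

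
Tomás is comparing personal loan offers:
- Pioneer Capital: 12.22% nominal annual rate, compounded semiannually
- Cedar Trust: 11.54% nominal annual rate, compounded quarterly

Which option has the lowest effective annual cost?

Cedar Trust

Pioneer Capital: (1 + 0.1222/2)^2 − 1 = 12.593%
Cedar Trust: (1 + 0.1154/4)^4 − 1 = 12.049%
The lowest effective annual rate is Cedar Trust at 12.049%.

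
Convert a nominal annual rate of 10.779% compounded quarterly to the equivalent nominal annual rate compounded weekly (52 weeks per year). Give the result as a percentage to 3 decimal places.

EAR = (1 + 0.10779/4)^4 − 1 = 0.112226.
Solve (1 + r/52)^52 = 1.112226: r/52 = 1.112226^(1/52) − 1 = 0.002048, so r = 0.106472 = 10.647%.

10.647%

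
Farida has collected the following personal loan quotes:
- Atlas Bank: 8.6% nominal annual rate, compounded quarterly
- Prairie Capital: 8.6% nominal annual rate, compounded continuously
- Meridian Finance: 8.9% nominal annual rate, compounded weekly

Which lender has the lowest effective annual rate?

Atlas Bank: (1 + 0.086/4)^4 − 1 = 8.881%
Prairie Capital: e^0.086 − 1 = 8.981%
Meridian Finance: (1 + 0.089/52)^52 − 1 = 9.300%
The lowest effective annual rate is Atlas Bank at 8.881%.

Atlas Bank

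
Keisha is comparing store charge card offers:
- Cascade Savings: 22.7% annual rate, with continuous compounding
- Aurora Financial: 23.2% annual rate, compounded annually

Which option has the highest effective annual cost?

Cascade Savings: e^0.227 − 1 = 25.483%
Aurora Financial: compounded annually, EAR = 23.200%
The highest effective annual rate is Cascade Savings at 25.483%.

Cascade Savings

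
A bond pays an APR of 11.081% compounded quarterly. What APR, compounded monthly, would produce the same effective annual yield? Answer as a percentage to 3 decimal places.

EAR = (1 + 0.11081/4)^4 − 1 = 0.115500.
Solve (1 + r/12)^12 = 1.115500: r/12 = 1.115500^(1/12) − 1 = 0.009150, so r = 0.109802 = 10.980%.

10.980%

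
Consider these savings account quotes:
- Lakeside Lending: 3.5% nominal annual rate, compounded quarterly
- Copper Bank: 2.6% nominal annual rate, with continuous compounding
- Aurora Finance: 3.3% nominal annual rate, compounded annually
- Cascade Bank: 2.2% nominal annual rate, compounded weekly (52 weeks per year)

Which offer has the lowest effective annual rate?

Lakeside Lending: (1 + 0.035/4)^4 − 1 = 3.546%
Copper Bank: e^0.026 − 1 = 2.634%
Aurora Finance: compounded annually, EAR = 3.300%
Cascade Bank: (1 + 0.022/52)^52 − 1 = 2.224%
The lowest effective annual rate is Cascade Bank at 2.224%.

Cascade Bank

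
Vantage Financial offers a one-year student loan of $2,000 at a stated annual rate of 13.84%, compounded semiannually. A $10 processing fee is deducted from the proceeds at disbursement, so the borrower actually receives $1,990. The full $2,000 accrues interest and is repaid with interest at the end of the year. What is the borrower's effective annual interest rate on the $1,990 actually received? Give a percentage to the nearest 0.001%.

Amount owed after one year: 2,000 × (1 + 0.1384/2)^2 = 2,000 × 1.143189 = $2,286.38.
Effective rate on net proceeds: 2,286.38 / 1,990 − 1 = 0.148933 = 14.893%.

14.893%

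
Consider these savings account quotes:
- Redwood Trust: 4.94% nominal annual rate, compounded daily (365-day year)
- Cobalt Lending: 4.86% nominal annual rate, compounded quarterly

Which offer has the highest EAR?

Redwood Trust: (1 + 0.0494/365)^365 − 1 = 5.064%
Cobalt Lending: (1 + 0.0486/4)^4 − 1 = 4.949%
The highest effective annual rate is Redwood Trust at 5.064%.

Redwood Trust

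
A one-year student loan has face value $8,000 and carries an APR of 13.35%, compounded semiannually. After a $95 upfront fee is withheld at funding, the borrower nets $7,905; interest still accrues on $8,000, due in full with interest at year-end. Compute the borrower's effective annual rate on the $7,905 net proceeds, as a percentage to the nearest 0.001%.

Amount owed after one year: 8,000 × (1 + 0.1335/2)^2 = 8,000 × 1.137956 = $9,103.64.
Effective rate on net proceeds: 9,103.64 / 7,905 − 1 = 0.151631 = 15.163%.

15.163%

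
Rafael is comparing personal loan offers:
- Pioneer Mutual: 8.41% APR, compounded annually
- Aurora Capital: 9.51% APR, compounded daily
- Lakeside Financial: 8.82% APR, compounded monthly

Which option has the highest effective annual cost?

Pioneer Mutual: compounded annually, EAR = 8.410%
Aurora Capital: (1 + 0.0951/365)^365 − 1 = 9.976%
Lakeside Financial: (1 + 0.0882/12)^12 − 1 = 9.185%
The highest effective annual rate is Aurora Capital at 9.976%.

Aurora Capital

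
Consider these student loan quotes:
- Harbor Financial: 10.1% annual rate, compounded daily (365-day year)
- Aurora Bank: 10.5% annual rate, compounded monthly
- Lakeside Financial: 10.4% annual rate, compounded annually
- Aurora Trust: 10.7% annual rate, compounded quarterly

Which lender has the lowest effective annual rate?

Lakeside Financial

Harbor Financial: (1 + 0.101/365)^365 − 1 = 10.626%
Aurora Bank: (1 + 0.105/12)^12 − 1 = 11.020%
Lakeside Financial: compounded annually, EAR = 10.400%
Aurora Trust: (1 + 0.107/4)^4 − 1 = 11.137%
The lowest effective annual rate is Lakeside Financial at 10.400%.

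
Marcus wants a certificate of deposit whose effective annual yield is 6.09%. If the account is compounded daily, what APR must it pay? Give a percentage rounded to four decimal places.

(1 + r/365)^365 − 1 = 0.0609, so 1 + r/365 = 1.0609^(1/365).
r/365 = 0.000162, so r = 0.059122 = 5.9122%.

5.9122%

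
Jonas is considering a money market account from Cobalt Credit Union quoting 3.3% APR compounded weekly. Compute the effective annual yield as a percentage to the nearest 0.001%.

3.354%

EAR = (1 + 0.033/52)^52 − 1.
= 1.033540 − 1 = 3.354%.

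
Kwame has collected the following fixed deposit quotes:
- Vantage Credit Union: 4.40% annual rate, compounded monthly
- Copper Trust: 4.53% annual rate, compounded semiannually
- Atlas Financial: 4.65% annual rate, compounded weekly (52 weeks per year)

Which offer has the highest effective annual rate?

Atlas Financial

Vantage Credit Union: (1 + 0.0440/12)^12 − 1 = 4.490%
Copper Trust: (1 + 0.0453/2)^2 − 1 = 4.581%
Atlas Financial: (1 + 0.0465/52)^52 − 1 = 4.758%
The highest effective annual rate is Atlas Financial at 4.758%.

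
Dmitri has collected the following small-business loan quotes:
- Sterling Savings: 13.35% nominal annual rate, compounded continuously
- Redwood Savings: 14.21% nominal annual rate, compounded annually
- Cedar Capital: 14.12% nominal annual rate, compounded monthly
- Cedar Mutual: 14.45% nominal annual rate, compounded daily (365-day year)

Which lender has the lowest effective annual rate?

Sterling Savings: e^0.1335 − 1 = 14.282%
Redwood Savings: compounded annually, EAR = 14.210%
Cedar Capital: (1 + 0.1412/12)^12 − 1 = 15.071%
Cedar Mutual: (1 + 0.1445/365)^365 − 1 = 15.543%
The lowest effective annual rate is Redwood Savings at 14.210%.

Redwood Savings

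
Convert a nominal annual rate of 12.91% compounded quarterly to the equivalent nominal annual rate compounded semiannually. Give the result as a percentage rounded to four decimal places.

13.1183%

EAR = (1 + 0.1291/4)^4 − 1 = 0.135486.
Solve (1 + r/2)^2 = 1.135486: r/2 = 1.135486^(1/2) − 1 = 0.065592, so r = 0.131183 = 13.1183%.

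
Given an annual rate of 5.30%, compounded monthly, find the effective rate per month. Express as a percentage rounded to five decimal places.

With a nominal annual rate compounded monthly, the periodic rate is the nominal rate divided by 12.
i = 0.0530 / 12 = 0.0044167 = 0.44167%.

0.44167%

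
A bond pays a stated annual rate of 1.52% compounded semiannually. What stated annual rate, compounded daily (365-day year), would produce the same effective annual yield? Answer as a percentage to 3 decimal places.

EAR = (1 + 0.0152/2)^2 − 1 = 0.015258.
Solve (1 + r/365)^365 = 1.015258: r/365 = 1.015258^(1/365) − 1 = 0.000041, so r = 0.015143 = 1.514%.

1.514%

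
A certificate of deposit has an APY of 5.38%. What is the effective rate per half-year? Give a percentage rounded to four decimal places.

2.6548%

The per-half-year rate i satisfies (1 + i)^2 = 1 + 0.0538.
i = 1.0538^(1/2) − 1 = 0.0265476 = 2.6548%.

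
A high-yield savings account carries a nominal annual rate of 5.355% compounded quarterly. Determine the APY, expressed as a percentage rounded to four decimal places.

EAR = (1 + 0.05355/4)^4 − 1.
= (1 + 0.013388)^4 − 1 = 1.054635 − 1 = 5.4635%.

5.4635%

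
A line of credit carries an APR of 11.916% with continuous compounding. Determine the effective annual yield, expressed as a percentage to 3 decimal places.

12.655%

With continuous compounding, EAR = e^0.11916 − 1.
e^0.11916 = 1.126550, so EAR = 0.126550 = 12.655%.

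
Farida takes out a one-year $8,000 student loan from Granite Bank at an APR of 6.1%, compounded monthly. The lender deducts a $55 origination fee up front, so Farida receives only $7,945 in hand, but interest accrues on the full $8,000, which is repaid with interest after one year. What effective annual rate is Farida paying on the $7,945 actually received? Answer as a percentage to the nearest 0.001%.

7.009%

Amount owed after one year: 8,000 × (1 + 0.061/12)^12 = 8,000 × 1.062735 = $8,501.88.
Effective rate on net proceeds: 8,501.88 / 7,945 − 1 = 0.070092 = 7.009%.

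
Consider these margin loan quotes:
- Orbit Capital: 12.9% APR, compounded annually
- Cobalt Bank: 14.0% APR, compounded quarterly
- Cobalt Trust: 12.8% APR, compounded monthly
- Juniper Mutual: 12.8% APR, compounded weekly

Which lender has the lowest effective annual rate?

Orbit Capital: compounded annually, EAR = 12.900%
Cobalt Bank: (1 + 0.140/4)^4 − 1 = 14.752%
Cobalt Trust: (1 + 0.128/12)^12 − 1 = 13.578%
Juniper Mutual: (1 + 0.128/52)^52 − 1 = 13.637%
The lowest effective annual rate is Orbit Capital at 12.900%.

Orbit Capital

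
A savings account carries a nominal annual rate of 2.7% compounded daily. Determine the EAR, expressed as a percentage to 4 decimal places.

2.7367%

EAR = (1 + 0.027/365)^365 − 1.
= (1 + 0.000074)^365 − 1 = 1.027367 − 1 = 2.7367%.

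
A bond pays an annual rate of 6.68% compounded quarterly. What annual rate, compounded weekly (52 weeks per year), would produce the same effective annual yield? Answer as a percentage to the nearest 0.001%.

6.629%

EAR = (1 + 0.0668/4)^4 − 1 = 0.068492.
Solve (1 + r/52)^52 = 1.068492: r/52 = 1.068492^(1/52) − 1 = 0.001275, so r = 0.066291 = 6.629%.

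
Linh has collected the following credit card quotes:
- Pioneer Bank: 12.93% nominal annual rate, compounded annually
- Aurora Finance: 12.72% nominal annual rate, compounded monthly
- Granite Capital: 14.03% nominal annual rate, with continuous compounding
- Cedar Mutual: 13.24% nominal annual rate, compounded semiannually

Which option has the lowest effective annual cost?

Pioneer Bank

Pioneer Bank: compounded annually, EAR = 12.930%
Aurora Finance: (1 + 0.1272/12)^12 − 1 = 13.488%
Granite Capital: e^0.1403 − 1 = 15.062%
Cedar Mutual: (1 + 0.1324/2)^2 − 1 = 13.678%
The lowest effective annual rate is Pioneer Bank at 12.930%.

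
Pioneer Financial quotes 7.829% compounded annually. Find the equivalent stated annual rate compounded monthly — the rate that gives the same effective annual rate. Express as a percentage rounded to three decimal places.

7.561%

Compounded annually, EAR = nominal = 0.078290.
Solve (1 + r/12)^12 = 1.078290: r/12 = 1.078290^(1/12) − 1 = 0.006301, so r = 0.075614 = 7.561%.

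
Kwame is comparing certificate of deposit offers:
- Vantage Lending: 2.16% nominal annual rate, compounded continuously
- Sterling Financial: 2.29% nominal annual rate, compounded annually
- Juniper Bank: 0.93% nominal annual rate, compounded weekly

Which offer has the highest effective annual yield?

Sterling Financial

Vantage Lending: e^0.0216 − 1 = 2.183%
Sterling Financial: compounded annually, EAR = 2.290%
Juniper Bank: (1 + 0.0093/52)^52 − 1 = 0.934%
The highest effective annual rate is Sterling Financial at 2.290%.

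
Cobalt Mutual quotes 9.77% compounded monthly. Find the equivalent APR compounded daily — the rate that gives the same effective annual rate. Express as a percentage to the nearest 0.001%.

EAR = (1 + 0.0977/12)^12 − 1 = 0.102196.
Solve (1 + r/365)^365 = 1.102196: r/365 = 1.102196^(1/365) − 1 = 0.000267, so r = 0.097317 = 9.732%.

9.732%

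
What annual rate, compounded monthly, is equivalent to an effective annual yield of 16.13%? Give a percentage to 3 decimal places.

15.048%

(1 + r/12)^12 − 1 = 0.1613, so 1 + r/12 = 1.1613^(1/12).
r/12 = 0.012540, so r = 0.150476 = 15.048%.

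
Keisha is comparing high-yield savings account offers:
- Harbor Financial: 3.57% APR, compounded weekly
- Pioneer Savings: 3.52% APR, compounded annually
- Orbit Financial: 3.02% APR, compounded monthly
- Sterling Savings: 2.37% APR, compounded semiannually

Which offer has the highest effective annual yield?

Harbor Financial

Harbor Financial: (1 + 0.0357/52)^52 − 1 = 3.633%
Pioneer Savings: compounded annually, EAR = 3.520%
Orbit Financial: (1 + 0.0302/12)^12 − 1 = 3.062%
Sterling Savings: (1 + 0.0237/2)^2 − 1 = 2.384%
The highest effective annual rate is Harbor Financial at 3.633%.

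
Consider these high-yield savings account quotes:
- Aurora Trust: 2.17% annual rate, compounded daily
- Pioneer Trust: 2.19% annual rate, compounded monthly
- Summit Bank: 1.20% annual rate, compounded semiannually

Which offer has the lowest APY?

Aurora Trust: (1 + 0.0217/365)^365 − 1 = 2.194%
Pioneer Trust: (1 + 0.0219/12)^12 − 1 = 2.212%
Summit Bank: (1 + 0.0120/2)^2 − 1 = 1.204%
The lowest effective annual rate is Summit Bank at 1.204%.

Summit Bank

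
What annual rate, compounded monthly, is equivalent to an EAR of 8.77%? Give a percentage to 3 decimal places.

8.436%

(1 + r/12)^12 − 1 = 0.0877, so 1 + r/12 = 1.0877^(1/12).
r/12 = 0.007030, so r = 0.084361 = 8.436%.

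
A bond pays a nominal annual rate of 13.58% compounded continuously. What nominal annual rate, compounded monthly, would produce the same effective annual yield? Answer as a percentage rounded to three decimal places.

EAR under continuous compounding: e^0.1358 − 1 = 0.145453.
Solve (1 + r/12)^12 = 1.145453: r/12 = 1.145453^(1/12) − 1 = 0.011381, so r = 0.136571 = 13.657%.

13.657%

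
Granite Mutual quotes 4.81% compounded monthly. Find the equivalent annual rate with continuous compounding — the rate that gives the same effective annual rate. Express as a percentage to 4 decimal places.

EAR = (1 + 0.0481/12)^12 − 1 = 0.049175.
Equivalent continuous rate: r = ln(1 + 0.049175) = 0.048004 = 4.8004%.

4.8004%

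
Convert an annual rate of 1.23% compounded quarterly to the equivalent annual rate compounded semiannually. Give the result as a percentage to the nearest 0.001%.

1.232%

EAR = (1 + 0.0123/4)^4 − 1 = 0.012357.
Solve (1 + r/2)^2 = 1.012357: r/2 = 1.012357^(1/2) − 1 = 0.006159, so r = 0.012319 = 1.232%.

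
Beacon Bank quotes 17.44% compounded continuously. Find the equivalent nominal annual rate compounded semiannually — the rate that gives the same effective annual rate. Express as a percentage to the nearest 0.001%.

EAR under continuous compounding: e^0.1744 − 1 = 0.190532.
Solve (1 + r/2)^2 = 1.190532: r/2 = 1.190532^(1/2) − 1 = 0.091115, so r = 0.182230 = 18.223%.

18.223%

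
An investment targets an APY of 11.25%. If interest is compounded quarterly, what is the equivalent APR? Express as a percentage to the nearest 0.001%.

(1 + r/4)^4 − 1 = 0.1125, so 1 + r/4 = 1.1125^(1/4).
r/4 = 0.027011, so r = 0.108043 = 10.804%.

10.804%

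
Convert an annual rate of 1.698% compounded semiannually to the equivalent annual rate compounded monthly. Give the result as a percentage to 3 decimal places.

1.692%

EAR = (1 + 0.01698/2)^2 − 1 = 0.017052.
Solve (1 + r/12)^12 = 1.017052: r/12 = 1.017052^(1/12) − 1 = 0.001410, so r = 0.016920 = 1.692%.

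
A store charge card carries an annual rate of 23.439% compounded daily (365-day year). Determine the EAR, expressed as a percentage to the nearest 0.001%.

26.404%

EAR = (1 + 0.23439/365)^365 − 1.
= 1.264042 − 1 = 26.404%.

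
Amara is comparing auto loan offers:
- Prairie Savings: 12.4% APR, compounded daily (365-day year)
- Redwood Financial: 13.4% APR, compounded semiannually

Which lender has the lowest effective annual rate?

Prairie Savings: (1 + 0.124/365)^365 − 1 = 13.199%
Redwood Financial: (1 + 0.134/2)^2 − 1 = 13.849%
The lowest effective annual rate is Prairie Savings at 13.199%.

Prairie Savings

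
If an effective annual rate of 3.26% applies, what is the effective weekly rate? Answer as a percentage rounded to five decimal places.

0.06171%

The per-week rate i satisfies (1 + i)^52 = 1 + 0.0326.
i = 1.0326^(1/52) − 1 = 0.0006171 = 0.06171%.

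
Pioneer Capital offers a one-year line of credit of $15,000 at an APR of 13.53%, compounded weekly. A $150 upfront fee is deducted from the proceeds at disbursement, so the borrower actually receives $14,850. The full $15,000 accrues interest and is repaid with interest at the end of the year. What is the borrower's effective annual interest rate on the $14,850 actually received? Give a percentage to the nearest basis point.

15.62%

Amount owed after one year: 15,000 × (1 + 0.1353/52)^52 = 15,000 × 1.144679 = $17,170.19.
Effective rate on net proceeds: 17,170.19 / 14,850 − 1 = 0.156241 = 15.62%.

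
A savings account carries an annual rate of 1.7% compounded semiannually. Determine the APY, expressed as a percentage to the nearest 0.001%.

EAR = (1 + 0.017/2)^2 − 1.
= (1 + 0.008500)^2 − 1 = 1.017072 − 1 = 1.707%.

1.707%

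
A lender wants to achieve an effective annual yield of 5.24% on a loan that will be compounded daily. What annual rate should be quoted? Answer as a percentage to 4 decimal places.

(1 + r/365)^365 − 1 = 0.0524, so 1 + r/365 = 1.0524^(1/365).
r/365 = 0.000140, so r = 0.051077 = 5.1077%.

5.1077%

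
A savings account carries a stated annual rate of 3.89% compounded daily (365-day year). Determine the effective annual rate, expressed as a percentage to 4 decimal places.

EAR = (1 + 0.0389/365)^365 − 1.
= 1.039664 − 1 = 3.9664%.

3.9664%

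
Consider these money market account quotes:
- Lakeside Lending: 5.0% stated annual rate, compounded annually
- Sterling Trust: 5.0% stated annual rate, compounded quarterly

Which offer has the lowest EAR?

Lakeside Lending

Lakeside Lending: compounded annually, EAR = 5.000%
Sterling Trust: (1 + 0.050/4)^4 − 1 = 5.095%
The lowest effective annual rate is Lakeside Lending at 5.000%.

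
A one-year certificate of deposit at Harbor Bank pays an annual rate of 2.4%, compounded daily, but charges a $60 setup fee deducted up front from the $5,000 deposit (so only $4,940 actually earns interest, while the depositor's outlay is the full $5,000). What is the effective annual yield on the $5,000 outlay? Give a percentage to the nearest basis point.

Value after one year: 4,940 × (1 + 0.024/365)^365 = 4,940 × 1.024290 = $5,059.99.
Effective yield on the $5,000 outlay: 5,059.99 / 5,000 − 1 = 0.011998 = 1.20%.

1.20%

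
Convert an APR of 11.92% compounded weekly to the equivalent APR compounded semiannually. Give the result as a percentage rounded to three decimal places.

EAR = (1 + 0.1192/52)^52 − 1 = 0.126442.
Solve (1 + r/2)^2 = 1.126442: r/2 = 1.126442^(1/2) − 1 = 0.061340, so r = 0.122679 = 12.268%.

12.268%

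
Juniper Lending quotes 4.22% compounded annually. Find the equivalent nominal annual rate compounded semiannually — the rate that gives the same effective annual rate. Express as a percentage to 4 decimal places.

Compounded annually, EAR = nominal = 0.042200.
Solve (1 + r/2)^2 = 1.042200: r/2 = 1.042200^(1/2) − 1 = 0.020882, so r = 0.041764 = 4.1764%.

4.1764%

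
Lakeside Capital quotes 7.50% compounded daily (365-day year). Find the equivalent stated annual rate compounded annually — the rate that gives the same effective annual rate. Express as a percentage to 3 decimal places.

7.788%

EAR = (1 + 0.0750/365)^365 − 1 = 0.077876.
Compounded annually, the equivalent nominal rate is the EAR itself: 7.788%.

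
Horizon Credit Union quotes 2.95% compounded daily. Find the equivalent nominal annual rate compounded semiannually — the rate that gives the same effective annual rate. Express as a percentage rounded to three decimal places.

2.972%

EAR = (1 + 0.0295/365)^365 − 1 = 0.029938.
Solve (1 + r/2)^2 = 1.029938: r/2 = 1.029938^(1/2) − 1 = 0.014859, so r = 0.029717 = 2.972%.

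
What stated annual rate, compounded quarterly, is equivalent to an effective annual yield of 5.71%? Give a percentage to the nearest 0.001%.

5.592%

(1 + r/4)^4 − 1 = 0.0571, so 1 + r/4 = 1.0571^(1/4).
r/4 = 0.013979, so r = 0.055917 = 5.592%.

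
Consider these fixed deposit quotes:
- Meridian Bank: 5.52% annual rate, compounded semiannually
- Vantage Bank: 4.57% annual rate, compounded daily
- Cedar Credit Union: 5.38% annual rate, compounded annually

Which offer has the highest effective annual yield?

Meridian Bank: (1 + 0.0552/2)^2 − 1 = 5.596%
Vantage Bank: (1 + 0.0457/365)^365 − 1 = 4.676%
Cedar Credit Union: compounded annually, EAR = 5.380%
The highest effective annual rate is Meridian Bank at 5.596%.

Meridian Bank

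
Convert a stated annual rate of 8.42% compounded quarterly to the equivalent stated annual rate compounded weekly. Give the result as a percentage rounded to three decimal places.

EAR = (1 + 0.0842/4)^4 − 1 = 0.086896.
Solve (1 + r/52)^52 = 1.086896: r/52 = 1.086896^(1/52) − 1 = 0.001604, so r = 0.083393 = 8.339%.

8.339%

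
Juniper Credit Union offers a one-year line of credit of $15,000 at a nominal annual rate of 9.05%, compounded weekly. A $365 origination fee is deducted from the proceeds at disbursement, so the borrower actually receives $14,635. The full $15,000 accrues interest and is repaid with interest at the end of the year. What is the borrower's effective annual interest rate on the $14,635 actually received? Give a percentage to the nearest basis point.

Amount owed after one year: 15,000 × (1 + 0.0905/52)^52 = 15,000 × 1.094635 = $16,419.53.
Effective rate on net proceeds: 16,419.53 / 14,635 − 1 = 0.121936 = 12.19%.

12.19%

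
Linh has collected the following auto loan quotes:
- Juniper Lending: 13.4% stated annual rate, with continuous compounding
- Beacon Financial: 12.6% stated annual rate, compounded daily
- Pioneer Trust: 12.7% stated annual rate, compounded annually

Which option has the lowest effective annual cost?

Juniper Lending: e^0.134 − 1 = 14.339%
Beacon Financial: (1 + 0.126/365)^365 − 1 = 13.426%
Pioneer Trust: compounded annually, EAR = 12.700%
The lowest effective annual rate is Pioneer Trust at 12.700%.

Pioneer Trust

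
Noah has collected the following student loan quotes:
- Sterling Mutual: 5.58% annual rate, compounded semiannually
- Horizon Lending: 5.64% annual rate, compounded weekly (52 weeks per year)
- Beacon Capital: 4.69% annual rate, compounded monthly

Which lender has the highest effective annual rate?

Sterling Mutual: (1 + 0.0558/2)^2 − 1 = 5.658%
Horizon Lending: (1 + 0.0564/52)^52 − 1 = 5.799%
Beacon Capital: (1 + 0.0469/12)^12 − 1 = 4.792%
The highest effective annual rate is Horizon Lending at 5.799%.

Horizon Lending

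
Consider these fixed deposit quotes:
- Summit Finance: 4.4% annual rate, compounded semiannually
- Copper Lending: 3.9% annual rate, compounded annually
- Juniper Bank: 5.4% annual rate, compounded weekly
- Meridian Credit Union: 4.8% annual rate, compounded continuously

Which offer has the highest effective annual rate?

Juniper Bank

Summit Finance: (1 + 0.044/2)^2 − 1 = 4.448%
Copper Lending: compounded annually, EAR = 3.900%
Juniper Bank: (1 + 0.054/52)^52 − 1 = 5.546%
Meridian Credit Union: e^0.048 − 1 = 4.917%
The highest effective annual rate is Juniper Bank at 5.546%.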